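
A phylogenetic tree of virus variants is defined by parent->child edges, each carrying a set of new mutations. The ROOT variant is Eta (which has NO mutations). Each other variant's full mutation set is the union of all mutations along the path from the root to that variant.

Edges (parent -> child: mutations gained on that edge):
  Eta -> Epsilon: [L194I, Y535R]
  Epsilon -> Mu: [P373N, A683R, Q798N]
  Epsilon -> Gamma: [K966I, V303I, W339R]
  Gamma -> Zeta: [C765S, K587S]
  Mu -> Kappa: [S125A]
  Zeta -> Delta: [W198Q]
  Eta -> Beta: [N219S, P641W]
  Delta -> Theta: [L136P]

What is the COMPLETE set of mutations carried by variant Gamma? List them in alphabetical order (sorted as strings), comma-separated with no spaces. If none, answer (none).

Answer: K966I,L194I,V303I,W339R,Y535R

Derivation:
At Eta: gained [] -> total []
At Epsilon: gained ['L194I', 'Y535R'] -> total ['L194I', 'Y535R']
At Gamma: gained ['K966I', 'V303I', 'W339R'] -> total ['K966I', 'L194I', 'V303I', 'W339R', 'Y535R']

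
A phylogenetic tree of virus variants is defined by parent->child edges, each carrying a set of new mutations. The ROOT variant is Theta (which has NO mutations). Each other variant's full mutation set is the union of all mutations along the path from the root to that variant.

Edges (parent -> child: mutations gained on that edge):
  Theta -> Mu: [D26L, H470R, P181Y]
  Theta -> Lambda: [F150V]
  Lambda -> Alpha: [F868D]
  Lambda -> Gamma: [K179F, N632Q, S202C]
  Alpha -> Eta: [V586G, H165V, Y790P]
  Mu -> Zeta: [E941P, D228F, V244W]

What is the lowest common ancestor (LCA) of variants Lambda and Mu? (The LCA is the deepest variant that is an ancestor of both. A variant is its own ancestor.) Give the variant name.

Path from root to Lambda: Theta -> Lambda
  ancestors of Lambda: {Theta, Lambda}
Path from root to Mu: Theta -> Mu
  ancestors of Mu: {Theta, Mu}
Common ancestors: {Theta}
Walk up from Mu: Mu (not in ancestors of Lambda), Theta (in ancestors of Lambda)
Deepest common ancestor (LCA) = Theta

Answer: Theta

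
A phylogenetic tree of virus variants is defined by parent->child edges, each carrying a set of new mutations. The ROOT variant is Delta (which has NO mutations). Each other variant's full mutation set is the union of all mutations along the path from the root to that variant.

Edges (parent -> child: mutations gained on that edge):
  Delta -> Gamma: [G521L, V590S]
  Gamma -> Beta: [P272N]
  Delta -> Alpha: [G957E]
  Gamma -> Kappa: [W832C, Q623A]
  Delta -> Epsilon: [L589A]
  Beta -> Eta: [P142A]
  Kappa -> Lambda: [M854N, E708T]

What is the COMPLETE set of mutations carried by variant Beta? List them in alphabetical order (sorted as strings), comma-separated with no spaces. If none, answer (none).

At Delta: gained [] -> total []
At Gamma: gained ['G521L', 'V590S'] -> total ['G521L', 'V590S']
At Beta: gained ['P272N'] -> total ['G521L', 'P272N', 'V590S']

Answer: G521L,P272N,V590S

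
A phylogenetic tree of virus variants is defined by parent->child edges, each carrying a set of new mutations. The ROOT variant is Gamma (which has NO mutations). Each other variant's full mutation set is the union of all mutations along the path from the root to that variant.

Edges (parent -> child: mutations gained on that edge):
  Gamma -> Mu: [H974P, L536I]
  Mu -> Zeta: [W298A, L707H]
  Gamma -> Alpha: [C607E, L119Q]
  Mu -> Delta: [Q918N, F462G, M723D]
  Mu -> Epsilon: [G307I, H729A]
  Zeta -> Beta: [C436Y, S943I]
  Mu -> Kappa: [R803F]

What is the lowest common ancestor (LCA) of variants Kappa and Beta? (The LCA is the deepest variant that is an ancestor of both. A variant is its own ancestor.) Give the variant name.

Path from root to Kappa: Gamma -> Mu -> Kappa
  ancestors of Kappa: {Gamma, Mu, Kappa}
Path from root to Beta: Gamma -> Mu -> Zeta -> Beta
  ancestors of Beta: {Gamma, Mu, Zeta, Beta}
Common ancestors: {Gamma, Mu}
Walk up from Beta: Beta (not in ancestors of Kappa), Zeta (not in ancestors of Kappa), Mu (in ancestors of Kappa), Gamma (in ancestors of Kappa)
Deepest common ancestor (LCA) = Mu

Answer: Mu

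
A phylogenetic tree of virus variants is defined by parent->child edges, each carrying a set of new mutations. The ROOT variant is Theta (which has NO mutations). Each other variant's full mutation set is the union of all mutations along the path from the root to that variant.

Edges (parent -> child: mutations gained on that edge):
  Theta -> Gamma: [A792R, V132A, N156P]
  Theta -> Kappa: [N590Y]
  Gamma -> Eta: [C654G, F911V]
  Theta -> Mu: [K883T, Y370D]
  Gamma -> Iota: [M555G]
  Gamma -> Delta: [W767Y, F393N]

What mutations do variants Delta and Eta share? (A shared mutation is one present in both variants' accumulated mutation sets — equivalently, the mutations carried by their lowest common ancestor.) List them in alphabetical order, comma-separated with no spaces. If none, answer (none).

Answer: A792R,N156P,V132A

Derivation:
Accumulating mutations along path to Delta:
  At Theta: gained [] -> total []
  At Gamma: gained ['A792R', 'V132A', 'N156P'] -> total ['A792R', 'N156P', 'V132A']
  At Delta: gained ['W767Y', 'F393N'] -> total ['A792R', 'F393N', 'N156P', 'V132A', 'W767Y']
Mutations(Delta) = ['A792R', 'F393N', 'N156P', 'V132A', 'W767Y']
Accumulating mutations along path to Eta:
  At Theta: gained [] -> total []
  At Gamma: gained ['A792R', 'V132A', 'N156P'] -> total ['A792R', 'N156P', 'V132A']
  At Eta: gained ['C654G', 'F911V'] -> total ['A792R', 'C654G', 'F911V', 'N156P', 'V132A']
Mutations(Eta) = ['A792R', 'C654G', 'F911V', 'N156P', 'V132A']
Intersection: ['A792R', 'F393N', 'N156P', 'V132A', 'W767Y'] ∩ ['A792R', 'C654G', 'F911V', 'N156P', 'V132A'] = ['A792R', 'N156P', 'V132A']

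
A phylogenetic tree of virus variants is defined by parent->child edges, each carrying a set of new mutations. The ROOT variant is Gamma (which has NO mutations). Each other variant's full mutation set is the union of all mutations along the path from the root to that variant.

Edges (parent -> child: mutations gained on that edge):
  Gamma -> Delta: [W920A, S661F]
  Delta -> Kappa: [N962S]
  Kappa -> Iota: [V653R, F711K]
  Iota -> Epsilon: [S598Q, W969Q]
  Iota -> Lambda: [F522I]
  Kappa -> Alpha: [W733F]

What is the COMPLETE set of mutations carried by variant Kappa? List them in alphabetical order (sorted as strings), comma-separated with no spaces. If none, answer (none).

At Gamma: gained [] -> total []
At Delta: gained ['W920A', 'S661F'] -> total ['S661F', 'W920A']
At Kappa: gained ['N962S'] -> total ['N962S', 'S661F', 'W920A']

Answer: N962S,S661F,W920A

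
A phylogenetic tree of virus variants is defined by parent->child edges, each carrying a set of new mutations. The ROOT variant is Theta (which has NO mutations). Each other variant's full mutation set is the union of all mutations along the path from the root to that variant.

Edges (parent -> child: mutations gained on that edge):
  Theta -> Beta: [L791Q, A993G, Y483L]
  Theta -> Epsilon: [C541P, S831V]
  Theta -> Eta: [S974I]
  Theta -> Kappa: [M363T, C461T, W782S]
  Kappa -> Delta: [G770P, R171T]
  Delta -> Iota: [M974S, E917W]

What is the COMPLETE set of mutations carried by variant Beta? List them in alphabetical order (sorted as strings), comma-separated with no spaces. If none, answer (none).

At Theta: gained [] -> total []
At Beta: gained ['L791Q', 'A993G', 'Y483L'] -> total ['A993G', 'L791Q', 'Y483L']

Answer: A993G,L791Q,Y483L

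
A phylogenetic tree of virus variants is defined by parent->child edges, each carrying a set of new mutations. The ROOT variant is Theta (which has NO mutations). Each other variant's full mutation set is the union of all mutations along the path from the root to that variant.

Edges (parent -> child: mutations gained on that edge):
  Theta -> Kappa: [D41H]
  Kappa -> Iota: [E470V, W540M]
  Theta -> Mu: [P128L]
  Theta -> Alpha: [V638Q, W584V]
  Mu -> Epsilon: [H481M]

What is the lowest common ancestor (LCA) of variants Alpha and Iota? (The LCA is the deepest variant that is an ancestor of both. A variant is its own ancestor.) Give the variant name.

Answer: Theta

Derivation:
Path from root to Alpha: Theta -> Alpha
  ancestors of Alpha: {Theta, Alpha}
Path from root to Iota: Theta -> Kappa -> Iota
  ancestors of Iota: {Theta, Kappa, Iota}
Common ancestors: {Theta}
Walk up from Iota: Iota (not in ancestors of Alpha), Kappa (not in ancestors of Alpha), Theta (in ancestors of Alpha)
Deepest common ancestor (LCA) = Theta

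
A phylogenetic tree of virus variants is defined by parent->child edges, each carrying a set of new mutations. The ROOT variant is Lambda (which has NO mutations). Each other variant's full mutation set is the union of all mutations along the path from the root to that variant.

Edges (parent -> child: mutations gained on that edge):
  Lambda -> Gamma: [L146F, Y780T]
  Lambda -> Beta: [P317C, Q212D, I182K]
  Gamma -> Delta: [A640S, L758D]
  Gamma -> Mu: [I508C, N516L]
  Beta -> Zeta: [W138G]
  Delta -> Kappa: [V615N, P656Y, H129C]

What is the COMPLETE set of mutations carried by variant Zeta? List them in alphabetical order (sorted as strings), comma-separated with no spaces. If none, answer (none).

Answer: I182K,P317C,Q212D,W138G

Derivation:
At Lambda: gained [] -> total []
At Beta: gained ['P317C', 'Q212D', 'I182K'] -> total ['I182K', 'P317C', 'Q212D']
At Zeta: gained ['W138G'] -> total ['I182K', 'P317C', 'Q212D', 'W138G']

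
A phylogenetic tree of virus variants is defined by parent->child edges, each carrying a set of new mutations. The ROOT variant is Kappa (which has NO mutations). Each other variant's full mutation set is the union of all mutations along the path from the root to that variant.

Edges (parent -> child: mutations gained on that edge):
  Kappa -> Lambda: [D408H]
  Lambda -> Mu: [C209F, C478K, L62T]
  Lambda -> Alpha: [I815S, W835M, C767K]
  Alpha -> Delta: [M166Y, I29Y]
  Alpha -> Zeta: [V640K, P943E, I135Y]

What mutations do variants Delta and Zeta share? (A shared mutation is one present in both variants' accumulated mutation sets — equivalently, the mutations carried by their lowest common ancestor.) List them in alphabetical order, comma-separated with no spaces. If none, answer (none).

Accumulating mutations along path to Delta:
  At Kappa: gained [] -> total []
  At Lambda: gained ['D408H'] -> total ['D408H']
  At Alpha: gained ['I815S', 'W835M', 'C767K'] -> total ['C767K', 'D408H', 'I815S', 'W835M']
  At Delta: gained ['M166Y', 'I29Y'] -> total ['C767K', 'D408H', 'I29Y', 'I815S', 'M166Y', 'W835M']
Mutations(Delta) = ['C767K', 'D408H', 'I29Y', 'I815S', 'M166Y', 'W835M']
Accumulating mutations along path to Zeta:
  At Kappa: gained [] -> total []
  At Lambda: gained ['D408H'] -> total ['D408H']
  At Alpha: gained ['I815S', 'W835M', 'C767K'] -> total ['C767K', 'D408H', 'I815S', 'W835M']
  At Zeta: gained ['V640K', 'P943E', 'I135Y'] -> total ['C767K', 'D408H', 'I135Y', 'I815S', 'P943E', 'V640K', 'W835M']
Mutations(Zeta) = ['C767K', 'D408H', 'I135Y', 'I815S', 'P943E', 'V640K', 'W835M']
Intersection: ['C767K', 'D408H', 'I29Y', 'I815S', 'M166Y', 'W835M'] ∩ ['C767K', 'D408H', 'I135Y', 'I815S', 'P943E', 'V640K', 'W835M'] = ['C767K', 'D408H', 'I815S', 'W835M']

Answer: C767K,D408H,I815S,W835M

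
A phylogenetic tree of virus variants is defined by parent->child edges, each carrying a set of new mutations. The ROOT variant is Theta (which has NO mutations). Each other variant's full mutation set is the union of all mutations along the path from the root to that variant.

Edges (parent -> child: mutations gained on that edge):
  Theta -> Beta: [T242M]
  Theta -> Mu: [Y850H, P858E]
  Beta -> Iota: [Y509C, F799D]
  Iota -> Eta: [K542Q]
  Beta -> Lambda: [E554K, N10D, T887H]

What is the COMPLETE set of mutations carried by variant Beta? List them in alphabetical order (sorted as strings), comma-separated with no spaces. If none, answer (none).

Answer: T242M

Derivation:
At Theta: gained [] -> total []
At Beta: gained ['T242M'] -> total ['T242M']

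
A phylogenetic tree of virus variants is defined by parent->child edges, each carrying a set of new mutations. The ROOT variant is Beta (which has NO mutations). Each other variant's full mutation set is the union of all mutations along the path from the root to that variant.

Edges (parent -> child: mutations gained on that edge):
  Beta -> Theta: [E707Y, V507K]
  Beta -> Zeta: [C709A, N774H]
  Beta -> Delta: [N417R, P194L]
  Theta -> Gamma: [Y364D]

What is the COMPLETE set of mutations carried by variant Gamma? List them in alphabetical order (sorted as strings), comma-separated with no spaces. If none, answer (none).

At Beta: gained [] -> total []
At Theta: gained ['E707Y', 'V507K'] -> total ['E707Y', 'V507K']
At Gamma: gained ['Y364D'] -> total ['E707Y', 'V507K', 'Y364D']

Answer: E707Y,V507K,Y364D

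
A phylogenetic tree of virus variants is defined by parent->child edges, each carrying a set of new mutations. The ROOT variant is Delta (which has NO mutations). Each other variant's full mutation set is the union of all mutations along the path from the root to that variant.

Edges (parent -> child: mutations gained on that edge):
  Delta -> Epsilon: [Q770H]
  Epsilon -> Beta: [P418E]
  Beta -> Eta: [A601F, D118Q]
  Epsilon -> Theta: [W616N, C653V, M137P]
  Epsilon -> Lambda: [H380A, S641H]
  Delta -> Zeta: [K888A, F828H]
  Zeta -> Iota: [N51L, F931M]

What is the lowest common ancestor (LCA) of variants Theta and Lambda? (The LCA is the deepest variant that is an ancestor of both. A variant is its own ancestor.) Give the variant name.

Answer: Epsilon

Derivation:
Path from root to Theta: Delta -> Epsilon -> Theta
  ancestors of Theta: {Delta, Epsilon, Theta}
Path from root to Lambda: Delta -> Epsilon -> Lambda
  ancestors of Lambda: {Delta, Epsilon, Lambda}
Common ancestors: {Delta, Epsilon}
Walk up from Lambda: Lambda (not in ancestors of Theta), Epsilon (in ancestors of Theta), Delta (in ancestors of Theta)
Deepest common ancestor (LCA) = Epsilon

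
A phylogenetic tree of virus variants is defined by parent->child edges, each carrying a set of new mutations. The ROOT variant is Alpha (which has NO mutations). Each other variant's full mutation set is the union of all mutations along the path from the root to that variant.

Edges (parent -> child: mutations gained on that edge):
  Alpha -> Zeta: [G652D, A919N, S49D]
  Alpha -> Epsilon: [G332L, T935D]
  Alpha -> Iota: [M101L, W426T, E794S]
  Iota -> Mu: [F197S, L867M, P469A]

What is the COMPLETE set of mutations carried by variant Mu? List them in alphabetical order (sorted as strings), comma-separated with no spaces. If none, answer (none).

Answer: E794S,F197S,L867M,M101L,P469A,W426T

Derivation:
At Alpha: gained [] -> total []
At Iota: gained ['M101L', 'W426T', 'E794S'] -> total ['E794S', 'M101L', 'W426T']
At Mu: gained ['F197S', 'L867M', 'P469A'] -> total ['E794S', 'F197S', 'L867M', 'M101L', 'P469A', 'W426T']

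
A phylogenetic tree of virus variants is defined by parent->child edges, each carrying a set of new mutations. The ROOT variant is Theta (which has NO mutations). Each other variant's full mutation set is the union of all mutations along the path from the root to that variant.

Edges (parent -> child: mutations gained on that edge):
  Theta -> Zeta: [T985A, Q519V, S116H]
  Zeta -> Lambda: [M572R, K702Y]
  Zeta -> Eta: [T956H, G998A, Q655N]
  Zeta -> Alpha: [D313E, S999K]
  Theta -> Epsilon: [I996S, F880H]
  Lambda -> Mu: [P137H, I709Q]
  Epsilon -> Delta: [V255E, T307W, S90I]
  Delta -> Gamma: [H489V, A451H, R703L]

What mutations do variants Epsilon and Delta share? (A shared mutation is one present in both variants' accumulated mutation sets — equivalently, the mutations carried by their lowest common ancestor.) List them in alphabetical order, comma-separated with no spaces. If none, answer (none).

Answer: F880H,I996S

Derivation:
Accumulating mutations along path to Epsilon:
  At Theta: gained [] -> total []
  At Epsilon: gained ['I996S', 'F880H'] -> total ['F880H', 'I996S']
Mutations(Epsilon) = ['F880H', 'I996S']
Accumulating mutations along path to Delta:
  At Theta: gained [] -> total []
  At Epsilon: gained ['I996S', 'F880H'] -> total ['F880H', 'I996S']
  At Delta: gained ['V255E', 'T307W', 'S90I'] -> total ['F880H', 'I996S', 'S90I', 'T307W', 'V255E']
Mutations(Delta) = ['F880H', 'I996S', 'S90I', 'T307W', 'V255E']
Intersection: ['F880H', 'I996S'] ∩ ['F880H', 'I996S', 'S90I', 'T307W', 'V255E'] = ['F880H', 'I996S']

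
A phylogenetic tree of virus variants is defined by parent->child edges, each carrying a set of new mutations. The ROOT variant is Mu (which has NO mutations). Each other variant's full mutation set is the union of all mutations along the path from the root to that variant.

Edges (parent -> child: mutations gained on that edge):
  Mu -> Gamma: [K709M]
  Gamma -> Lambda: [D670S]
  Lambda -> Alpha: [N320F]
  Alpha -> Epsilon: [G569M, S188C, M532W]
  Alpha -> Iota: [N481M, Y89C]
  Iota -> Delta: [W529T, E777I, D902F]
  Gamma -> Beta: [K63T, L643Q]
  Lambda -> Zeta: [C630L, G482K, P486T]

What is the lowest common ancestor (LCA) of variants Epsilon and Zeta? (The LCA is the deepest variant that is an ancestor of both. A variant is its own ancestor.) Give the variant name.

Path from root to Epsilon: Mu -> Gamma -> Lambda -> Alpha -> Epsilon
  ancestors of Epsilon: {Mu, Gamma, Lambda, Alpha, Epsilon}
Path from root to Zeta: Mu -> Gamma -> Lambda -> Zeta
  ancestors of Zeta: {Mu, Gamma, Lambda, Zeta}
Common ancestors: {Mu, Gamma, Lambda}
Walk up from Zeta: Zeta (not in ancestors of Epsilon), Lambda (in ancestors of Epsilon), Gamma (in ancestors of Epsilon), Mu (in ancestors of Epsilon)
Deepest common ancestor (LCA) = Lambda

Answer: Lambda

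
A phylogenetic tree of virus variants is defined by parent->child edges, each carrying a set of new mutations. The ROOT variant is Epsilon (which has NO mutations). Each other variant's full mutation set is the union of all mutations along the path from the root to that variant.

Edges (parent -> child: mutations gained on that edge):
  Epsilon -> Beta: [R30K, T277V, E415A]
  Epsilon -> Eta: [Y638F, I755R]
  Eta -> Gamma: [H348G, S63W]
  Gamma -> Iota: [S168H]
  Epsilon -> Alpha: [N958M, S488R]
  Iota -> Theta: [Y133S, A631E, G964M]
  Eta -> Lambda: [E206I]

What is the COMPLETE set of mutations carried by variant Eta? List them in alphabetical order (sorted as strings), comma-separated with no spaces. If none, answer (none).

Answer: I755R,Y638F

Derivation:
At Epsilon: gained [] -> total []
At Eta: gained ['Y638F', 'I755R'] -> total ['I755R', 'Y638F']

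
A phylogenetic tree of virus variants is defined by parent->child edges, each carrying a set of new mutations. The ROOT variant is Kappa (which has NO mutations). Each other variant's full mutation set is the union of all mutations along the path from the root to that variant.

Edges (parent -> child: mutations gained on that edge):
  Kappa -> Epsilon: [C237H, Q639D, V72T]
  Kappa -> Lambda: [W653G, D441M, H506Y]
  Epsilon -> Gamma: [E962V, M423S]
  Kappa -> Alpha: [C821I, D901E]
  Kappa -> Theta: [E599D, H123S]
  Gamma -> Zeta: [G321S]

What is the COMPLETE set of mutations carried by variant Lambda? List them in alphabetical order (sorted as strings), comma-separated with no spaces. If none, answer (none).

Answer: D441M,H506Y,W653G

Derivation:
At Kappa: gained [] -> total []
At Lambda: gained ['W653G', 'D441M', 'H506Y'] -> total ['D441M', 'H506Y', 'W653G']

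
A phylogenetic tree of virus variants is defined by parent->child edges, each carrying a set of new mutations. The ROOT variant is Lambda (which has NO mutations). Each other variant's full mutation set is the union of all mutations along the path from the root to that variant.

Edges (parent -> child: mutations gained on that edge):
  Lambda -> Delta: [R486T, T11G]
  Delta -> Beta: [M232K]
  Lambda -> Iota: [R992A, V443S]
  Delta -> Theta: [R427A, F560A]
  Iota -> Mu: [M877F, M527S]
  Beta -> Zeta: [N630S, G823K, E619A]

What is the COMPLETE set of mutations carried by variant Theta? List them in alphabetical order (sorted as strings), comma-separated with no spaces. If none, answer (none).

At Lambda: gained [] -> total []
At Delta: gained ['R486T', 'T11G'] -> total ['R486T', 'T11G']
At Theta: gained ['R427A', 'F560A'] -> total ['F560A', 'R427A', 'R486T', 'T11G']

Answer: F560A,R427A,R486T,T11G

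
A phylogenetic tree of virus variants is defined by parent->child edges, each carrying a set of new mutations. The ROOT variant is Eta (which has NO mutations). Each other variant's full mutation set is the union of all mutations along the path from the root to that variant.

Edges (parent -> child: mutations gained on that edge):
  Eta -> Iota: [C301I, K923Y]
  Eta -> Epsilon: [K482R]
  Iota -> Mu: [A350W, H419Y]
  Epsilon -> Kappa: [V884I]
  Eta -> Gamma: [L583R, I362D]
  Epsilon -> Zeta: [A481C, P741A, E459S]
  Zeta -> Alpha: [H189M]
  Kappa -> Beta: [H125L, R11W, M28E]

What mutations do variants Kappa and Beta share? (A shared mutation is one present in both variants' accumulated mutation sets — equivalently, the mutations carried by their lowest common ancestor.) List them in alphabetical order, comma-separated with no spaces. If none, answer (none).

Accumulating mutations along path to Kappa:
  At Eta: gained [] -> total []
  At Epsilon: gained ['K482R'] -> total ['K482R']
  At Kappa: gained ['V884I'] -> total ['K482R', 'V884I']
Mutations(Kappa) = ['K482R', 'V884I']
Accumulating mutations along path to Beta:
  At Eta: gained [] -> total []
  At Epsilon: gained ['K482R'] -> total ['K482R']
  At Kappa: gained ['V884I'] -> total ['K482R', 'V884I']
  At Beta: gained ['H125L', 'R11W', 'M28E'] -> total ['H125L', 'K482R', 'M28E', 'R11W', 'V884I']
Mutations(Beta) = ['H125L', 'K482R', 'M28E', 'R11W', 'V884I']
Intersection: ['K482R', 'V884I'] ∩ ['H125L', 'K482R', 'M28E', 'R11W', 'V884I'] = ['K482R', 'V884I']

Answer: K482R,V884I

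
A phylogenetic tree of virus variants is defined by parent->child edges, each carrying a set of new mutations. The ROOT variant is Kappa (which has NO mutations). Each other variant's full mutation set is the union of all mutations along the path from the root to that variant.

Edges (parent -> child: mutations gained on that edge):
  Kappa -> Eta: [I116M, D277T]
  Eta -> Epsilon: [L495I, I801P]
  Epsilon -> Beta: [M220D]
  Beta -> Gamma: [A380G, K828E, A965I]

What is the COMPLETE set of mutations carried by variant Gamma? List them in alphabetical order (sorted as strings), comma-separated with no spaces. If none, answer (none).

Answer: A380G,A965I,D277T,I116M,I801P,K828E,L495I,M220D

Derivation:
At Kappa: gained [] -> total []
At Eta: gained ['I116M', 'D277T'] -> total ['D277T', 'I116M']
At Epsilon: gained ['L495I', 'I801P'] -> total ['D277T', 'I116M', 'I801P', 'L495I']
At Beta: gained ['M220D'] -> total ['D277T', 'I116M', 'I801P', 'L495I', 'M220D']
At Gamma: gained ['A380G', 'K828E', 'A965I'] -> total ['A380G', 'A965I', 'D277T', 'I116M', 'I801P', 'K828E', 'L495I', 'M220D']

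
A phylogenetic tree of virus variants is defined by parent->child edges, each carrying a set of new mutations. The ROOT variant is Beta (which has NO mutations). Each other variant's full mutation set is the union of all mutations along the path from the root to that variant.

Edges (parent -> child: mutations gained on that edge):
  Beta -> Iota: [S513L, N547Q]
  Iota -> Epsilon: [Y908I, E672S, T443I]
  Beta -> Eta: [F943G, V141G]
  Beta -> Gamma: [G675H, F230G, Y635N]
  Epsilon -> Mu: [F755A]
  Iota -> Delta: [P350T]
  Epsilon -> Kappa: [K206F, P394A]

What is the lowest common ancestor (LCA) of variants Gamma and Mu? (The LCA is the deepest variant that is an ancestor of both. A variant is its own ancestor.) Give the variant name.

Path from root to Gamma: Beta -> Gamma
  ancestors of Gamma: {Beta, Gamma}
Path from root to Mu: Beta -> Iota -> Epsilon -> Mu
  ancestors of Mu: {Beta, Iota, Epsilon, Mu}
Common ancestors: {Beta}
Walk up from Mu: Mu (not in ancestors of Gamma), Epsilon (not in ancestors of Gamma), Iota (not in ancestors of Gamma), Beta (in ancestors of Gamma)
Deepest common ancestor (LCA) = Beta

Answer: Beta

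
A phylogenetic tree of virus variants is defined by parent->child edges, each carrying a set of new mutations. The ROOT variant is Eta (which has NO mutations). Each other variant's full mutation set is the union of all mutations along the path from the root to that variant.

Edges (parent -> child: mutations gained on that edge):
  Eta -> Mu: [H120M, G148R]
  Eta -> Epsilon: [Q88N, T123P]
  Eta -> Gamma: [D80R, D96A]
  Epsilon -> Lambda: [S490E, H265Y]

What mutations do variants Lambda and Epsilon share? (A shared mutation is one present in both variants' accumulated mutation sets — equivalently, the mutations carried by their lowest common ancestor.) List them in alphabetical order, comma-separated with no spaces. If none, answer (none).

Answer: Q88N,T123P

Derivation:
Accumulating mutations along path to Lambda:
  At Eta: gained [] -> total []
  At Epsilon: gained ['Q88N', 'T123P'] -> total ['Q88N', 'T123P']
  At Lambda: gained ['S490E', 'H265Y'] -> total ['H265Y', 'Q88N', 'S490E', 'T123P']
Mutations(Lambda) = ['H265Y', 'Q88N', 'S490E', 'T123P']
Accumulating mutations along path to Epsilon:
  At Eta: gained [] -> total []
  At Epsilon: gained ['Q88N', 'T123P'] -> total ['Q88N', 'T123P']
Mutations(Epsilon) = ['Q88N', 'T123P']
Intersection: ['H265Y', 'Q88N', 'S490E', 'T123P'] ∩ ['Q88N', 'T123P'] = ['Q88N', 'T123P']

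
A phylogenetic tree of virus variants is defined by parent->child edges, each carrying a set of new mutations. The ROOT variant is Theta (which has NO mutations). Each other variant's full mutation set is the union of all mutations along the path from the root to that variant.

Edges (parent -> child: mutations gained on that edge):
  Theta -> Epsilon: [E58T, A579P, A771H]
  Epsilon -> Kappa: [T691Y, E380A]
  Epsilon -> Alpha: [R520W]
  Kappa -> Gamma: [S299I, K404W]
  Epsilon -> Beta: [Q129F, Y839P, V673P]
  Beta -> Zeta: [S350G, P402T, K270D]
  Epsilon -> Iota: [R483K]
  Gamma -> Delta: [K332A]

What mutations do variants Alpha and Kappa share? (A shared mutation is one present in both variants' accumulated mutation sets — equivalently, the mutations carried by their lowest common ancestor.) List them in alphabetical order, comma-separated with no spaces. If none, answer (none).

Accumulating mutations along path to Alpha:
  At Theta: gained [] -> total []
  At Epsilon: gained ['E58T', 'A579P', 'A771H'] -> total ['A579P', 'A771H', 'E58T']
  At Alpha: gained ['R520W'] -> total ['A579P', 'A771H', 'E58T', 'R520W']
Mutations(Alpha) = ['A579P', 'A771H', 'E58T', 'R520W']
Accumulating mutations along path to Kappa:
  At Theta: gained [] -> total []
  At Epsilon: gained ['E58T', 'A579P', 'A771H'] -> total ['A579P', 'A771H', 'E58T']
  At Kappa: gained ['T691Y', 'E380A'] -> total ['A579P', 'A771H', 'E380A', 'E58T', 'T691Y']
Mutations(Kappa) = ['A579P', 'A771H', 'E380A', 'E58T', 'T691Y']
Intersection: ['A579P', 'A771H', 'E58T', 'R520W'] ∩ ['A579P', 'A771H', 'E380A', 'E58T', 'T691Y'] = ['A579P', 'A771H', 'E58T']

Answer: A579P,A771H,E58T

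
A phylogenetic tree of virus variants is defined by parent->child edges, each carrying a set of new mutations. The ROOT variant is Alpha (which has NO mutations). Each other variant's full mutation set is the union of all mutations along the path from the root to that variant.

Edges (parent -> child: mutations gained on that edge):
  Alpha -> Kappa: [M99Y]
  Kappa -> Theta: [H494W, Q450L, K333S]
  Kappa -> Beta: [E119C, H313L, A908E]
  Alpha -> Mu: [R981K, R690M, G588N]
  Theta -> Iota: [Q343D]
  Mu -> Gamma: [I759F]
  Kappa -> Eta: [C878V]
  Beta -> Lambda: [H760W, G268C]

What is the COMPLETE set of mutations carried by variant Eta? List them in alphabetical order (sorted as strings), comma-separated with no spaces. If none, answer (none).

At Alpha: gained [] -> total []
At Kappa: gained ['M99Y'] -> total ['M99Y']
At Eta: gained ['C878V'] -> total ['C878V', 'M99Y']

Answer: C878V,M99Y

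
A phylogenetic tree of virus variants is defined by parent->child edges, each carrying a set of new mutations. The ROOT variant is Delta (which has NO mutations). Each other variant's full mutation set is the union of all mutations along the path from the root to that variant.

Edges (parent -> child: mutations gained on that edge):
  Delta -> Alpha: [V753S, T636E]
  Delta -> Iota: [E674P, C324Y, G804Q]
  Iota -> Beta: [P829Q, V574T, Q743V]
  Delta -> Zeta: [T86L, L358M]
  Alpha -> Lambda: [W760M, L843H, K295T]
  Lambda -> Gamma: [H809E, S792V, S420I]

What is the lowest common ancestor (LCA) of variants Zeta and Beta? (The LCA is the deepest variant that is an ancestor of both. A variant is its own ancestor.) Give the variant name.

Answer: Delta

Derivation:
Path from root to Zeta: Delta -> Zeta
  ancestors of Zeta: {Delta, Zeta}
Path from root to Beta: Delta -> Iota -> Beta
  ancestors of Beta: {Delta, Iota, Beta}
Common ancestors: {Delta}
Walk up from Beta: Beta (not in ancestors of Zeta), Iota (not in ancestors of Zeta), Delta (in ancestors of Zeta)
Deepest common ancestor (LCA) = Delta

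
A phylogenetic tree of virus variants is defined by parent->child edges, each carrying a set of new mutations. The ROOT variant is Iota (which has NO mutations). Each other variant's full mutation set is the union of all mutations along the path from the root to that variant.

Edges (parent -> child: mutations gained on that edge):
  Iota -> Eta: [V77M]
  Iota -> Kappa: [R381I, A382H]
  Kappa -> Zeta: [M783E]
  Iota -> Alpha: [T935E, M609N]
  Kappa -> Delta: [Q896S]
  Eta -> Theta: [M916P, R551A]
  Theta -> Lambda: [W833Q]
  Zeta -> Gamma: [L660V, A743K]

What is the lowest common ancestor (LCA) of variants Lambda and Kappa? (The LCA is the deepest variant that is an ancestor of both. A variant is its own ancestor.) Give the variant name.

Answer: Iota

Derivation:
Path from root to Lambda: Iota -> Eta -> Theta -> Lambda
  ancestors of Lambda: {Iota, Eta, Theta, Lambda}
Path from root to Kappa: Iota -> Kappa
  ancestors of Kappa: {Iota, Kappa}
Common ancestors: {Iota}
Walk up from Kappa: Kappa (not in ancestors of Lambda), Iota (in ancestors of Lambda)
Deepest common ancestor (LCA) = Iota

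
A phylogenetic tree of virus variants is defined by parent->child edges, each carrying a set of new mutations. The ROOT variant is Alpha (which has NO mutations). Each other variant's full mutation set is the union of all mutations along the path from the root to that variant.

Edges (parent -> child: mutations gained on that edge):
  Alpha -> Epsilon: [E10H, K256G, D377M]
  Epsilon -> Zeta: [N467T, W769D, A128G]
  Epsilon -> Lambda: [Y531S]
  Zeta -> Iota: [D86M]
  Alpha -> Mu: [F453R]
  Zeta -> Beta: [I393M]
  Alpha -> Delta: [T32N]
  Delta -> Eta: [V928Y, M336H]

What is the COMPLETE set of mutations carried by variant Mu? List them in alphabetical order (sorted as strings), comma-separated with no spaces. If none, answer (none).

Answer: F453R

Derivation:
At Alpha: gained [] -> total []
At Mu: gained ['F453R'] -> total ['F453R']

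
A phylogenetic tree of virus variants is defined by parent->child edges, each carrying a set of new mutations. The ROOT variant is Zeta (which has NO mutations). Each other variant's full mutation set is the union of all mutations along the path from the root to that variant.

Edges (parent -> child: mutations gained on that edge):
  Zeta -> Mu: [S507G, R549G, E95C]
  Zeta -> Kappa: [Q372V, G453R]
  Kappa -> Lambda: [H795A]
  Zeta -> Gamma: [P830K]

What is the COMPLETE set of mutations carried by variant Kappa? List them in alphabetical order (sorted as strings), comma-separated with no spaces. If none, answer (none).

At Zeta: gained [] -> total []
At Kappa: gained ['Q372V', 'G453R'] -> total ['G453R', 'Q372V']

Answer: G453R,Q372V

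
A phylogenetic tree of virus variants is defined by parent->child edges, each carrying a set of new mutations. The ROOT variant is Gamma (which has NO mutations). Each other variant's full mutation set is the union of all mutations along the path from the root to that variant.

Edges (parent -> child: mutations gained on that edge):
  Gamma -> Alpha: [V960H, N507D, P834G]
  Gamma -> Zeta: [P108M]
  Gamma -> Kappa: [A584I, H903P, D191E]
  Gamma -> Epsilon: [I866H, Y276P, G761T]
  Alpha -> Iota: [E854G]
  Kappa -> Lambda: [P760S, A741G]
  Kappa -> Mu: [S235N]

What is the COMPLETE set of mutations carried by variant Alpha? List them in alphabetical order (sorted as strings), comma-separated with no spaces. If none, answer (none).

Answer: N507D,P834G,V960H

Derivation:
At Gamma: gained [] -> total []
At Alpha: gained ['V960H', 'N507D', 'P834G'] -> total ['N507D', 'P834G', 'V960H']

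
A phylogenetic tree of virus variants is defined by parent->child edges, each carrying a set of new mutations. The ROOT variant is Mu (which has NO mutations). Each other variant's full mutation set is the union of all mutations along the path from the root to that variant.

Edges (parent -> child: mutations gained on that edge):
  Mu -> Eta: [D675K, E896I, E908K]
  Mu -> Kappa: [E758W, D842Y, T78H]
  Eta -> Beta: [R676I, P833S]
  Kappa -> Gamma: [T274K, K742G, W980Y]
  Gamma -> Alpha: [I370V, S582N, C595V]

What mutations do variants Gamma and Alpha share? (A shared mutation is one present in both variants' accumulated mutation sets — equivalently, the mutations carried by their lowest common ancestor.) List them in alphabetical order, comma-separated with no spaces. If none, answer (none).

Answer: D842Y,E758W,K742G,T274K,T78H,W980Y

Derivation:
Accumulating mutations along path to Gamma:
  At Mu: gained [] -> total []
  At Kappa: gained ['E758W', 'D842Y', 'T78H'] -> total ['D842Y', 'E758W', 'T78H']
  At Gamma: gained ['T274K', 'K742G', 'W980Y'] -> total ['D842Y', 'E758W', 'K742G', 'T274K', 'T78H', 'W980Y']
Mutations(Gamma) = ['D842Y', 'E758W', 'K742G', 'T274K', 'T78H', 'W980Y']
Accumulating mutations along path to Alpha:
  At Mu: gained [] -> total []
  At Kappa: gained ['E758W', 'D842Y', 'T78H'] -> total ['D842Y', 'E758W', 'T78H']
  At Gamma: gained ['T274K', 'K742G', 'W980Y'] -> total ['D842Y', 'E758W', 'K742G', 'T274K', 'T78H', 'W980Y']
  At Alpha: gained ['I370V', 'S582N', 'C595V'] -> total ['C595V', 'D842Y', 'E758W', 'I370V', 'K742G', 'S582N', 'T274K', 'T78H', 'W980Y']
Mutations(Alpha) = ['C595V', 'D842Y', 'E758W', 'I370V', 'K742G', 'S582N', 'T274K', 'T78H', 'W980Y']
Intersection: ['D842Y', 'E758W', 'K742G', 'T274K', 'T78H', 'W980Y'] ∩ ['C595V', 'D842Y', 'E758W', 'I370V', 'K742G', 'S582N', 'T274K', 'T78H', 'W980Y'] = ['D842Y', 'E758W', 'K742G', 'T274K', 'T78H', 'W980Y']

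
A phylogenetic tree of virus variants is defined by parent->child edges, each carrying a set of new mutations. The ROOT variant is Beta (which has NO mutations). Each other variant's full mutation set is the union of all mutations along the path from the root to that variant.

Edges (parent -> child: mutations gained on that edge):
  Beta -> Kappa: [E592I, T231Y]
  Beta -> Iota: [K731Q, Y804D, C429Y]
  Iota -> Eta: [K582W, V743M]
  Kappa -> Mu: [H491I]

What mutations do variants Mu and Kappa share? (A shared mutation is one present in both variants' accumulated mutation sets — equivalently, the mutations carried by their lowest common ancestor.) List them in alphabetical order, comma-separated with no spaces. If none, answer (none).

Answer: E592I,T231Y

Derivation:
Accumulating mutations along path to Mu:
  At Beta: gained [] -> total []
  At Kappa: gained ['E592I', 'T231Y'] -> total ['E592I', 'T231Y']
  At Mu: gained ['H491I'] -> total ['E592I', 'H491I', 'T231Y']
Mutations(Mu) = ['E592I', 'H491I', 'T231Y']
Accumulating mutations along path to Kappa:
  At Beta: gained [] -> total []
  At Kappa: gained ['E592I', 'T231Y'] -> total ['E592I', 'T231Y']
Mutations(Kappa) = ['E592I', 'T231Y']
Intersection: ['E592I', 'H491I', 'T231Y'] ∩ ['E592I', 'T231Y'] = ['E592I', 'T231Y']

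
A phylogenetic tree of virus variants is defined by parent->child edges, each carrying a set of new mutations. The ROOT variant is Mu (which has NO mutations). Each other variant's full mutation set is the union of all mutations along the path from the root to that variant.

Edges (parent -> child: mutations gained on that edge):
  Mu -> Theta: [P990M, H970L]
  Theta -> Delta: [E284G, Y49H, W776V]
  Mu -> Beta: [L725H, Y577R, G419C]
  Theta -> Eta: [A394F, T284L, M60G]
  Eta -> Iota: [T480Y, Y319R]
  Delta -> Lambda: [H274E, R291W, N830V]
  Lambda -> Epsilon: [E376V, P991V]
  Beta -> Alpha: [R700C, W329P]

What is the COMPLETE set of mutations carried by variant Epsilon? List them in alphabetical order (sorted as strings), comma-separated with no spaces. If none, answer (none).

At Mu: gained [] -> total []
At Theta: gained ['P990M', 'H970L'] -> total ['H970L', 'P990M']
At Delta: gained ['E284G', 'Y49H', 'W776V'] -> total ['E284G', 'H970L', 'P990M', 'W776V', 'Y49H']
At Lambda: gained ['H274E', 'R291W', 'N830V'] -> total ['E284G', 'H274E', 'H970L', 'N830V', 'P990M', 'R291W', 'W776V', 'Y49H']
At Epsilon: gained ['E376V', 'P991V'] -> total ['E284G', 'E376V', 'H274E', 'H970L', 'N830V', 'P990M', 'P991V', 'R291W', 'W776V', 'Y49H']

Answer: E284G,E376V,H274E,H970L,N830V,P990M,P991V,R291W,W776V,Y49H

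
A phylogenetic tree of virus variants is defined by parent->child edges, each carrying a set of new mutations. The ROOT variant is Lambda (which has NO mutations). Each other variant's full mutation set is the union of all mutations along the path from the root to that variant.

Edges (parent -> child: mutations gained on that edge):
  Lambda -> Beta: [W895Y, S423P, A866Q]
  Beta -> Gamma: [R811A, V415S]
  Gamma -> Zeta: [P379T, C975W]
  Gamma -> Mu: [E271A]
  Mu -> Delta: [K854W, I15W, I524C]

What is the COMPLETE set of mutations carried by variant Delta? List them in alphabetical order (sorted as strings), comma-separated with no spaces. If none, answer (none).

Answer: A866Q,E271A,I15W,I524C,K854W,R811A,S423P,V415S,W895Y

Derivation:
At Lambda: gained [] -> total []
At Beta: gained ['W895Y', 'S423P', 'A866Q'] -> total ['A866Q', 'S423P', 'W895Y']
At Gamma: gained ['R811A', 'V415S'] -> total ['A866Q', 'R811A', 'S423P', 'V415S', 'W895Y']
At Mu: gained ['E271A'] -> total ['A866Q', 'E271A', 'R811A', 'S423P', 'V415S', 'W895Y']
At Delta: gained ['K854W', 'I15W', 'I524C'] -> total ['A866Q', 'E271A', 'I15W', 'I524C', 'K854W', 'R811A', 'S423P', 'V415S', 'W895Y']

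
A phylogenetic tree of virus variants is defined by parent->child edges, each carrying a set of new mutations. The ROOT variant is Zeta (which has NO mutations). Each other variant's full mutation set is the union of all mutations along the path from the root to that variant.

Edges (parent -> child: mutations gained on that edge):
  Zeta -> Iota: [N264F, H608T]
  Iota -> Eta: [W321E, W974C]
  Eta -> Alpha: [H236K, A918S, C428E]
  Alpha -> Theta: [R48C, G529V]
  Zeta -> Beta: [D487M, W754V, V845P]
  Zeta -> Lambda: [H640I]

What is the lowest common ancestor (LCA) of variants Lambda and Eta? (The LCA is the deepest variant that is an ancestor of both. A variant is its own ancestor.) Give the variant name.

Path from root to Lambda: Zeta -> Lambda
  ancestors of Lambda: {Zeta, Lambda}
Path from root to Eta: Zeta -> Iota -> Eta
  ancestors of Eta: {Zeta, Iota, Eta}
Common ancestors: {Zeta}
Walk up from Eta: Eta (not in ancestors of Lambda), Iota (not in ancestors of Lambda), Zeta (in ancestors of Lambda)
Deepest common ancestor (LCA) = Zeta

Answer: Zeta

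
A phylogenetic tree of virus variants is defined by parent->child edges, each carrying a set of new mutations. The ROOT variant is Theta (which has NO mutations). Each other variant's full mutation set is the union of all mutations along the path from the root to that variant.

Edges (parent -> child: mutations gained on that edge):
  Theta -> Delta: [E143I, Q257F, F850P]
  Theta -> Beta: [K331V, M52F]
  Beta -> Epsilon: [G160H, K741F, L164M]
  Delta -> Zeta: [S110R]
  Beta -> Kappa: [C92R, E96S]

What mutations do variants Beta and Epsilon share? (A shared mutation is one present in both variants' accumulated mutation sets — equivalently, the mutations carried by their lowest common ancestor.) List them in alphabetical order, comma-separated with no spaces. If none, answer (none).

Answer: K331V,M52F

Derivation:
Accumulating mutations along path to Beta:
  At Theta: gained [] -> total []
  At Beta: gained ['K331V', 'M52F'] -> total ['K331V', 'M52F']
Mutations(Beta) = ['K331V', 'M52F']
Accumulating mutations along path to Epsilon:
  At Theta: gained [] -> total []
  At Beta: gained ['K331V', 'M52F'] -> total ['K331V', 'M52F']
  At Epsilon: gained ['G160H', 'K741F', 'L164M'] -> total ['G160H', 'K331V', 'K741F', 'L164M', 'M52F']
Mutations(Epsilon) = ['G160H', 'K331V', 'K741F', 'L164M', 'M52F']
Intersection: ['K331V', 'M52F'] ∩ ['G160H', 'K331V', 'K741F', 'L164M', 'M52F'] = ['K331V', 'M52F']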